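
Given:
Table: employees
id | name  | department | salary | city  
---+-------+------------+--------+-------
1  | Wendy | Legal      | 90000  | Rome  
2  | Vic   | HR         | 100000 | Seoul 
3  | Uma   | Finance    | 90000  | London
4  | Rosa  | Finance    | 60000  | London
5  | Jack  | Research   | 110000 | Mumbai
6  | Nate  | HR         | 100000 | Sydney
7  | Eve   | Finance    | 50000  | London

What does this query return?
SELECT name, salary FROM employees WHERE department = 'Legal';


Filtering: department = 'Legal'
Matching rows: 1

1 rows:
Wendy, 90000


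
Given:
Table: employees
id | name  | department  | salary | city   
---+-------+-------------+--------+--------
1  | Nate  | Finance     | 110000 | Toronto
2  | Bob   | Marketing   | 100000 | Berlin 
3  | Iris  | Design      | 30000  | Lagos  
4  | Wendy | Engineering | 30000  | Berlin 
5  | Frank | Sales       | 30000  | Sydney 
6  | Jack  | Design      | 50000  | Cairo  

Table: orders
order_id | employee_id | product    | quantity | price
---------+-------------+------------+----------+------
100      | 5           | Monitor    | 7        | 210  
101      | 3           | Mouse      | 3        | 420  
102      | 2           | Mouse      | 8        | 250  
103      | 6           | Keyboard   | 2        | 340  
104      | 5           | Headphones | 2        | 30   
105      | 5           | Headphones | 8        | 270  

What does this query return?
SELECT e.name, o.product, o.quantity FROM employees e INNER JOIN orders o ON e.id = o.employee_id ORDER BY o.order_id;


Joining employees.id = orders.employee_id:
  employee Frank (id=5) -> order Monitor
  employee Iris (id=3) -> order Mouse
  employee Bob (id=2) -> order Mouse
  employee Jack (id=6) -> order Keyboard
  employee Frank (id=5) -> order Headphones
  employee Frank (id=5) -> order Headphones


6 rows:
Frank, Monitor, 7
Iris, Mouse, 3
Bob, Mouse, 8
Jack, Keyboard, 2
Frank, Headphones, 2
Frank, Headphones, 8


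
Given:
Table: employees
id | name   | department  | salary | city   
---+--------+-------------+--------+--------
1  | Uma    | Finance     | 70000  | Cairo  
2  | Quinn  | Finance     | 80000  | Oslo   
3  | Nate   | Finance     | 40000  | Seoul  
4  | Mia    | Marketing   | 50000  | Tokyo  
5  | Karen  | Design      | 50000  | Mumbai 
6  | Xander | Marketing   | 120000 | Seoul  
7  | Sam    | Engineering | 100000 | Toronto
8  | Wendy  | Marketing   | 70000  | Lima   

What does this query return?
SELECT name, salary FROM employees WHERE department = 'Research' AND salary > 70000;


Filtering: department = 'Research' AND salary > 70000
Matching: 0 rows

Empty result set (0 rows)


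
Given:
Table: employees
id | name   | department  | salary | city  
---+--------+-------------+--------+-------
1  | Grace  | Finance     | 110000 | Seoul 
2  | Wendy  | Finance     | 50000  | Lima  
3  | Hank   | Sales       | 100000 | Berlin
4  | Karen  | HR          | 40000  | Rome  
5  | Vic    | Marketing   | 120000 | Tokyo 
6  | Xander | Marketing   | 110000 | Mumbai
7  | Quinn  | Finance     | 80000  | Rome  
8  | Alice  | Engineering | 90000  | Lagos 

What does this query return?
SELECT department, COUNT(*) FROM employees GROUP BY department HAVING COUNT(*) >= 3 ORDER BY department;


Groups with count >= 3:
  Finance: 3 -> PASS
  Engineering: 1 -> filtered out
  HR: 1 -> filtered out
  Marketing: 2 -> filtered out
  Sales: 1 -> filtered out


1 groups:
Finance, 3


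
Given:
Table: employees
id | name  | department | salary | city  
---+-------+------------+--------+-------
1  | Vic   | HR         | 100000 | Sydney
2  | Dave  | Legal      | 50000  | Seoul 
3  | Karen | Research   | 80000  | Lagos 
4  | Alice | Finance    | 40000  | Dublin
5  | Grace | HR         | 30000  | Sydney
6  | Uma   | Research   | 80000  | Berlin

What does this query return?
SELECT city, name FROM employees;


Projecting columns: city, name

6 rows:
Sydney, Vic
Seoul, Dave
Lagos, Karen
Dublin, Alice
Sydney, Grace
Berlin, Uma


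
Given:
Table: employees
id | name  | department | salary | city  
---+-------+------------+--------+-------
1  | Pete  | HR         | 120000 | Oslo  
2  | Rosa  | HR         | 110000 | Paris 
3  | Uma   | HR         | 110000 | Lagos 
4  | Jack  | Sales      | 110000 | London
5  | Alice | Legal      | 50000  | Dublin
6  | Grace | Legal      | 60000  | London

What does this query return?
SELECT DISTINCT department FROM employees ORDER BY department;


All 'department' values (row order): HR, HR, HR, Sales, Legal, Legal
Removing duplicates leaves 3 unique value(s).

3 values:
HR
Legal
Sales


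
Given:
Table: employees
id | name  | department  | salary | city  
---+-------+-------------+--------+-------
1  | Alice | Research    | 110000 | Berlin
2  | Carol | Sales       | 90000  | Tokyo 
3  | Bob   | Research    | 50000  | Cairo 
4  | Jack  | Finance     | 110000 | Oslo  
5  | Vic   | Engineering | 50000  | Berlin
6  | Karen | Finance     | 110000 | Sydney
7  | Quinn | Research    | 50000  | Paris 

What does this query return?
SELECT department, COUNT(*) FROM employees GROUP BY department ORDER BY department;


Assigning each row to its department group:
  Alice -> Research
  Carol -> Sales
  Bob -> Research
  Jack -> Finance
  Vic -> Engineering
  Karen -> Finance
  Quinn -> Research


4 groups:
Engineering, 1
Finance, 2
Research, 3
Sales, 1


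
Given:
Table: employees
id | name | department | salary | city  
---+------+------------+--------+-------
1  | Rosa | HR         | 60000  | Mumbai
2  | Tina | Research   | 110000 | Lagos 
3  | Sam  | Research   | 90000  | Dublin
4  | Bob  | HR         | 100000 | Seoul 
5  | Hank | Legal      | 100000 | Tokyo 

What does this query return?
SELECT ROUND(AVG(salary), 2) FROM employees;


SUM(salary) = 460000
COUNT = 5
ROUND(AVG, 2) = ROUND(460000 / 5, 2) = 92000.0

92000.0


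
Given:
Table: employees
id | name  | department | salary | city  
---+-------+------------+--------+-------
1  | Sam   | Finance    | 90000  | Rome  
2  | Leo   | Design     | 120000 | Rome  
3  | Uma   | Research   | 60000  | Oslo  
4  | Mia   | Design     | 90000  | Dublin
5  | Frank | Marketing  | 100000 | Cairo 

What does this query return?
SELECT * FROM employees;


SELECT * returns all 5 rows with all columns

5 rows:
1, Sam, Finance, 90000, Rome
2, Leo, Design, 120000, Rome
3, Uma, Research, 60000, Oslo
4, Mia, Design, 90000, Dublin
5, Frank, Marketing, 100000, Cairo


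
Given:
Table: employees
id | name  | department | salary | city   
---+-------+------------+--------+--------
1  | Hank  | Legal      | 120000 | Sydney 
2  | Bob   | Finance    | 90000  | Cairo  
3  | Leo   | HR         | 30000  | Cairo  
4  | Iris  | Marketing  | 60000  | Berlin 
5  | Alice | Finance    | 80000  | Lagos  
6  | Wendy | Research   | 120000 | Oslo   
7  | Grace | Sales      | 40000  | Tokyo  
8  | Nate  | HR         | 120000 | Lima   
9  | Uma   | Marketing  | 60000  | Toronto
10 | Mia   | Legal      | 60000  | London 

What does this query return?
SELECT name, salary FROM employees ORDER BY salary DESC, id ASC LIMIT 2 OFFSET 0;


Sort by salary DESC (id ASC tiebreak), then skip 0 and take 2
Rows 1 through 2

2 rows:
Hank, 120000
Wendy, 120000


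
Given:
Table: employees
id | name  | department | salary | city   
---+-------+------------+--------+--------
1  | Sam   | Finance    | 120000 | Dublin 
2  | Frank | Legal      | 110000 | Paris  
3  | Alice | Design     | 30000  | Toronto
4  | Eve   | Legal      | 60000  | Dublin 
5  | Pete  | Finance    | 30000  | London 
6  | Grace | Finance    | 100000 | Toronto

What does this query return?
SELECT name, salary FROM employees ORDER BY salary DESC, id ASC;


Sorting by salary DESC, then id ASC for ties

6 rows:
Sam, 120000
Frank, 110000
Grace, 100000
Eve, 60000
Alice, 30000
Pete, 30000


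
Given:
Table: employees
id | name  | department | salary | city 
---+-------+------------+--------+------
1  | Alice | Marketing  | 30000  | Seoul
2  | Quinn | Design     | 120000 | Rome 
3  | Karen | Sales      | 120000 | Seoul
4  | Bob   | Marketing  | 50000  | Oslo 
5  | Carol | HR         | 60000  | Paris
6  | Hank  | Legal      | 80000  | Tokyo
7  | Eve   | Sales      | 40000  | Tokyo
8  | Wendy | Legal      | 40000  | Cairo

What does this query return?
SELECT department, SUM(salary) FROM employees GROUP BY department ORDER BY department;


Summing salary within each department:
  Design: 120000 = 120000
  HR: 60000 = 60000
  Legal: 80000 + 40000 = 120000
  Marketing: 30000 + 50000 = 80000
  Sales: 120000 + 40000 = 160000


5 groups:
Design, 120000
HR, 60000
Legal, 120000
Marketing, 80000
Sales, 160000


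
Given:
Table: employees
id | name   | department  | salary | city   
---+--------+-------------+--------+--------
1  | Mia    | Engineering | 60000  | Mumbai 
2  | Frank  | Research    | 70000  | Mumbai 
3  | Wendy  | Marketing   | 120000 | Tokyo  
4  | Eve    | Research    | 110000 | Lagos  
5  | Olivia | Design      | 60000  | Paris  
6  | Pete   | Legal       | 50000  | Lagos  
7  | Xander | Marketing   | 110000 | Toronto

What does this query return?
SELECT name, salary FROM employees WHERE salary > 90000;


Filtering: salary > 90000
Matching: 3 rows

3 rows:
Wendy, 120000
Eve, 110000
Xander, 110000


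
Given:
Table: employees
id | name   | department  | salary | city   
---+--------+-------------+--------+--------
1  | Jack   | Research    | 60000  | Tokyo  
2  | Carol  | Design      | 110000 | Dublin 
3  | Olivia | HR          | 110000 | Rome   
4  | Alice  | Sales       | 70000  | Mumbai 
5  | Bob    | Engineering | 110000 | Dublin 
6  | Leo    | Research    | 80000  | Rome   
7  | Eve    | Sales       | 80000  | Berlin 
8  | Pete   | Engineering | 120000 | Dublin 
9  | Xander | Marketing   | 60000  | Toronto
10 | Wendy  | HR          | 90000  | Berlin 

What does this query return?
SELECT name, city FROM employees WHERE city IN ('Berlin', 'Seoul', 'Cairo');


Filtering: city IN ('Berlin', 'Seoul', 'Cairo')
Matching: 2 rows

2 rows:
Eve, Berlin
Wendy, Berlin


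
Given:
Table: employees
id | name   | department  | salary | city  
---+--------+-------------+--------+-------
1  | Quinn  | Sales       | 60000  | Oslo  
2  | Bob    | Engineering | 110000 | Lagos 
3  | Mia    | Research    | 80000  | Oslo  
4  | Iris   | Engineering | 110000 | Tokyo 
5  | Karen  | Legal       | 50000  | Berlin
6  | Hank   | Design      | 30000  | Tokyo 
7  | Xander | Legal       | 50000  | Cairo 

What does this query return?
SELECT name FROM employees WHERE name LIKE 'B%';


LIKE 'B%' matches names starting with 'B'
Matching: 1

1 rows:
Bob


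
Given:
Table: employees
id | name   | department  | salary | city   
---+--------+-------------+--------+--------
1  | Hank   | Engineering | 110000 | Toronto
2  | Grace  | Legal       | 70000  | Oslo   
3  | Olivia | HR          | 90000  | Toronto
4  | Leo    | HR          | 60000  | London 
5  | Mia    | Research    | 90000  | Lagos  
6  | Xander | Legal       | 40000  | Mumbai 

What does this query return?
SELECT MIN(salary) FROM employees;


Salaries: 110000, 70000, 90000, 60000, 90000, 40000
MIN = 40000

40000


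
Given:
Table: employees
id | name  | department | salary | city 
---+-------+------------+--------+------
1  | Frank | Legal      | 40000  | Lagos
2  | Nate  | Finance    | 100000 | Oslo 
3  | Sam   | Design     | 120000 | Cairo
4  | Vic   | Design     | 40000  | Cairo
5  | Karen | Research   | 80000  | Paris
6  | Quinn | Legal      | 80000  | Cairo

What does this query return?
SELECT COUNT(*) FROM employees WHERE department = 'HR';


Counting rows where department = 'HR'


0


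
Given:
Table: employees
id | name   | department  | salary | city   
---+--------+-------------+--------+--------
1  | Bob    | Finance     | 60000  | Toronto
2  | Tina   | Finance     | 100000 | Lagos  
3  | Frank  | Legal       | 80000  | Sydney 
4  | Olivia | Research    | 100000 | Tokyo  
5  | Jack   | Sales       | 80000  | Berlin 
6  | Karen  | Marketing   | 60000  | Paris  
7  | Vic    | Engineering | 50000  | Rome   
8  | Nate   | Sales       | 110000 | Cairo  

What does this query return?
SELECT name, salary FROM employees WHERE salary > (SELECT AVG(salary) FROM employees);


Subquery: AVG(salary) = 80000.0
Filtering: salary > 80000.0
  Tina (100000) -> MATCH
  Olivia (100000) -> MATCH
  Nate (110000) -> MATCH


3 rows:
Tina, 100000
Olivia, 100000
Nate, 110000


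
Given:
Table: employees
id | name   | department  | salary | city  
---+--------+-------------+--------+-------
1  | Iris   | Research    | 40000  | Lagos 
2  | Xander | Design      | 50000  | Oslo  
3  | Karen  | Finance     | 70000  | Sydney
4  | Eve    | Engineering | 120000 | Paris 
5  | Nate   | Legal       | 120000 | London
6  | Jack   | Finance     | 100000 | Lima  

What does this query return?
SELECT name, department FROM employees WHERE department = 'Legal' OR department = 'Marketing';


Filtering: department = 'Legal' OR 'Marketing'
Matching: 1 rows

1 rows:
Nate, Legal


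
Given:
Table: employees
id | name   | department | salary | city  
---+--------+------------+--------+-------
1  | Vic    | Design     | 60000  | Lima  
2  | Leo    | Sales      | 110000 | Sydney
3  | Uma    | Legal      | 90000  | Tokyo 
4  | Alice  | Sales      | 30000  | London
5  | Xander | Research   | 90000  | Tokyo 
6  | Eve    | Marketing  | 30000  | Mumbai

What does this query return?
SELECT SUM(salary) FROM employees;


SUM(salary) = 60000 + 110000 + 90000 + 30000 + 90000 + 30000 = 410000

410000


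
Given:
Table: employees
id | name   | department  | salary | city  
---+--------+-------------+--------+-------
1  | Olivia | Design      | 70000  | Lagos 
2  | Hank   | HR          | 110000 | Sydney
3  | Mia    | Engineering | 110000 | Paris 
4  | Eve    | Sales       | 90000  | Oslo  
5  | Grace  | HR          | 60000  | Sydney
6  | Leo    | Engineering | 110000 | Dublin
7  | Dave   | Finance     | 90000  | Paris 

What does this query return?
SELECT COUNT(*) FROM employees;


COUNT(*) counts all rows

7


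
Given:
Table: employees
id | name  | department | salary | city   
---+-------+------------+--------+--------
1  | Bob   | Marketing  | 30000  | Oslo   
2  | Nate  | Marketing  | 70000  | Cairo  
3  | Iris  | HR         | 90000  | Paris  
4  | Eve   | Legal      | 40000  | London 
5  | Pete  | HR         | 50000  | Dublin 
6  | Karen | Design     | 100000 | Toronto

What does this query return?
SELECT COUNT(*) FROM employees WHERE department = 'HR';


Counting rows where department = 'HR'
  Iris -> MATCH
  Pete -> MATCH


2


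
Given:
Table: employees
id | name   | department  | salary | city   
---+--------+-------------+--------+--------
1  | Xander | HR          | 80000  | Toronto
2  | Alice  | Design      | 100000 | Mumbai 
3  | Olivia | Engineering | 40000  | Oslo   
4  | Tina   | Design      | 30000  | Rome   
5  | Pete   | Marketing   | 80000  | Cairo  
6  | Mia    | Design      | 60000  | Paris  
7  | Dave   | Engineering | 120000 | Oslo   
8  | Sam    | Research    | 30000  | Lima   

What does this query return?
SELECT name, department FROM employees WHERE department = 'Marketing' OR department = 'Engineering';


Filtering: department = 'Marketing' OR 'Engineering'
Matching: 3 rows

3 rows:
Olivia, Engineering
Pete, Marketing
Dave, Engineering


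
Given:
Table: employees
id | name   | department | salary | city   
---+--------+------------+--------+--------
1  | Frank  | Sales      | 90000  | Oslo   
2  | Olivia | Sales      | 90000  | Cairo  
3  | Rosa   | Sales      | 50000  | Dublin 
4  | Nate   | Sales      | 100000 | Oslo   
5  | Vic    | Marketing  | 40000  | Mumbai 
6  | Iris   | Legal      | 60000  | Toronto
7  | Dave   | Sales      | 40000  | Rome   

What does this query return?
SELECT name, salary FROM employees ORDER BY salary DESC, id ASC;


Sorting by salary DESC, then id ASC for ties

7 rows:
Nate, 100000
Frank, 90000
Olivia, 90000
Iris, 60000
Rosa, 50000
Vic, 40000
Dave, 40000


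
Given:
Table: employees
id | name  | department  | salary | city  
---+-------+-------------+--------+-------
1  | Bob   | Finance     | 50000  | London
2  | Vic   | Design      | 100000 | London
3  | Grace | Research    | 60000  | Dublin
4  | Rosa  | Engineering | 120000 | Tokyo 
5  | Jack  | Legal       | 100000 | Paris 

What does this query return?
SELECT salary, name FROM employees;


Projecting columns: salary, name

5 rows:
50000, Bob
100000, Vic
60000, Grace
120000, Rosa
100000, Jack


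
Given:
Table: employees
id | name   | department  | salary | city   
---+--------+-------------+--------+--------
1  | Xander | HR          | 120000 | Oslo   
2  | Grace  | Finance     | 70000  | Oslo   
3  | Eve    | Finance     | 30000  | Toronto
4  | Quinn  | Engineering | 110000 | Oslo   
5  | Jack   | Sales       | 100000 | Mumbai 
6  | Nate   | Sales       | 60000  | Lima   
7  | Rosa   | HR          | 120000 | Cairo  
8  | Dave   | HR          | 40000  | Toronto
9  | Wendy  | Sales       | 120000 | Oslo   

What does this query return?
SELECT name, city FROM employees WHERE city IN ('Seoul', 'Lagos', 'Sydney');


Filtering: city IN ('Seoul', 'Lagos', 'Sydney')
Matching: 0 rows

Empty result set (0 rows)


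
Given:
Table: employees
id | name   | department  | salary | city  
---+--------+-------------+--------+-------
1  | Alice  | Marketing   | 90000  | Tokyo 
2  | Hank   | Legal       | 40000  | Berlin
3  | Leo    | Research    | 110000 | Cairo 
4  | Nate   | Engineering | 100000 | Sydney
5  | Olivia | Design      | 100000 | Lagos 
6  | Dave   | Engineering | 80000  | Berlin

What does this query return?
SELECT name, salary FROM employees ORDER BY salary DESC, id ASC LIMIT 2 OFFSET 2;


Sort by salary DESC (id ASC tiebreak), then skip 2 and take 2
Rows 3 through 4

2 rows:
Olivia, 100000
Alice, 90000


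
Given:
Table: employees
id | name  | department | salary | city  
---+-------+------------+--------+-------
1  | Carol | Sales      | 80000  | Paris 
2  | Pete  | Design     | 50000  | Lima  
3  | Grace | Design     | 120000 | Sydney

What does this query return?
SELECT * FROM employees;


SELECT * returns all 3 rows with all columns

3 rows:
1, Carol, Sales, 80000, Paris
2, Pete, Design, 50000, Lima
3, Grace, Design, 120000, Sydney


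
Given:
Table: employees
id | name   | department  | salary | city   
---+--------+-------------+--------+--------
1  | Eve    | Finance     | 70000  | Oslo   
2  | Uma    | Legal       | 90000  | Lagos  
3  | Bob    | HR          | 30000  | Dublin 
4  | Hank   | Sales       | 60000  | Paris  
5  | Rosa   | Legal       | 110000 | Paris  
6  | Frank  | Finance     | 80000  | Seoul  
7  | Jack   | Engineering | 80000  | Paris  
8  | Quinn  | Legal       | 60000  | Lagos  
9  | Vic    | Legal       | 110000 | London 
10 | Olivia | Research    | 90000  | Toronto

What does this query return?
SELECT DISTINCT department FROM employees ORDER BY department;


All 'department' values (row order): Finance, Legal, HR, Sales, Legal, Finance, Engineering, Legal, Legal, Research
Removing duplicates leaves 6 unique value(s).

6 values:
Engineering
Finance
HR
Legal
Research
Sales


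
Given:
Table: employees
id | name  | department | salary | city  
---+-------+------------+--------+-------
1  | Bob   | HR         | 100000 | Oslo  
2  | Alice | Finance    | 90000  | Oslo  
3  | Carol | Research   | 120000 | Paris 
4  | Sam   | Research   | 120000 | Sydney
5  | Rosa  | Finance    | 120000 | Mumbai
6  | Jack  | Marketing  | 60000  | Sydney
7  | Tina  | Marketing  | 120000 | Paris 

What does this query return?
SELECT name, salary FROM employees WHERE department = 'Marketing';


Filtering: department = 'Marketing'
Matching rows: 2

2 rows:
Jack, 60000
Tina, 120000


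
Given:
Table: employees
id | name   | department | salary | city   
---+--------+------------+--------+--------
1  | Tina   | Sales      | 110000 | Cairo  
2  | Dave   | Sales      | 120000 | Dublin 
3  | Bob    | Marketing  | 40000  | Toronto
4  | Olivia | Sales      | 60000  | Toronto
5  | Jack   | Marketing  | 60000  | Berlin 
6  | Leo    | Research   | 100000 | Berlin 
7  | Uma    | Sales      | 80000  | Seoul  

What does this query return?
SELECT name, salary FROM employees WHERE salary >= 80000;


Filtering: salary >= 80000
Matching: 4 rows

4 rows:
Tina, 110000
Dave, 120000
Leo, 100000
Uma, 80000


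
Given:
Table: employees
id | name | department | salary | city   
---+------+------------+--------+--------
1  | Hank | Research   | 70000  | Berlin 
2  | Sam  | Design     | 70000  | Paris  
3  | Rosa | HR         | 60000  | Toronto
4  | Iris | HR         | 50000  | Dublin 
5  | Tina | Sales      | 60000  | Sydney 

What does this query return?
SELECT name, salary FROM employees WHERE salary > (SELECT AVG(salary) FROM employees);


Subquery: AVG(salary) = 62000.0
Filtering: salary > 62000.0
  Hank (70000) -> MATCH
  Sam (70000) -> MATCH


2 rows:
Hank, 70000
Sam, 70000


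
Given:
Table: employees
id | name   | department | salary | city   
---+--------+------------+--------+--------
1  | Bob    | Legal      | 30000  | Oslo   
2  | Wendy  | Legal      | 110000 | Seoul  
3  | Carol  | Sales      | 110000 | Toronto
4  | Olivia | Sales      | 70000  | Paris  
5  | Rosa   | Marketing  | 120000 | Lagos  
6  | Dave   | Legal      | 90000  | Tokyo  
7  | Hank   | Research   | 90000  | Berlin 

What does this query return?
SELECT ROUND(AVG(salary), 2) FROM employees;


SUM(salary) = 620000
COUNT = 7
ROUND(AVG, 2) = ROUND(620000 / 7, 2) = 88571.43

88571.43


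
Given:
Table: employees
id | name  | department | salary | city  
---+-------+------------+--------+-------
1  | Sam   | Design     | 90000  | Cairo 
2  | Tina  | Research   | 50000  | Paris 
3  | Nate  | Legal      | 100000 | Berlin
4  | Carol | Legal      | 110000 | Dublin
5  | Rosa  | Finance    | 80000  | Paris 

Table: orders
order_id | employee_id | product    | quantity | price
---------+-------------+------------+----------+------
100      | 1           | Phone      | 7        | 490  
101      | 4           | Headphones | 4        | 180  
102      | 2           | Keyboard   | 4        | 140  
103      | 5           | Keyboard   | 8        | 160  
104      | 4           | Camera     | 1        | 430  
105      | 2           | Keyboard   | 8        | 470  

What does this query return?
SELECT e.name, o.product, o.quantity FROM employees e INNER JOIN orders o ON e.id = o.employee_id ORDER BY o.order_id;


Joining employees.id = orders.employee_id:
  employee Sam (id=1) -> order Phone
  employee Carol (id=4) -> order Headphones
  employee Tina (id=2) -> order Keyboard
  employee Rosa (id=5) -> order Keyboard
  employee Carol (id=4) -> order Camera
  employee Tina (id=2) -> order Keyboard


6 rows:
Sam, Phone, 7
Carol, Headphones, 4
Tina, Keyboard, 4
Rosa, Keyboard, 8
Carol, Camera, 1
Tina, Keyboard, 8


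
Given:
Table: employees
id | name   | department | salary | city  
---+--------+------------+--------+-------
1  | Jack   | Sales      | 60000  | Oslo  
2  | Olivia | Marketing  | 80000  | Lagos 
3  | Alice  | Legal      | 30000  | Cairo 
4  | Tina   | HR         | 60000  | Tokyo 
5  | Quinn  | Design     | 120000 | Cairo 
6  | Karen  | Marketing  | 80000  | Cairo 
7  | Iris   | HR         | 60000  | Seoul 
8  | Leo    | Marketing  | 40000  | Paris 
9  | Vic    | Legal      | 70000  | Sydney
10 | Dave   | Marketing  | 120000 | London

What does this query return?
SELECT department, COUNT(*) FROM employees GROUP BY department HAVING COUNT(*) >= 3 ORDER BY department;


Groups with count >= 3:
  Marketing: 4 -> PASS
  Design: 1 -> filtered out
  HR: 2 -> filtered out
  Legal: 2 -> filtered out
  Sales: 1 -> filtered out


1 groups:
Marketing, 4


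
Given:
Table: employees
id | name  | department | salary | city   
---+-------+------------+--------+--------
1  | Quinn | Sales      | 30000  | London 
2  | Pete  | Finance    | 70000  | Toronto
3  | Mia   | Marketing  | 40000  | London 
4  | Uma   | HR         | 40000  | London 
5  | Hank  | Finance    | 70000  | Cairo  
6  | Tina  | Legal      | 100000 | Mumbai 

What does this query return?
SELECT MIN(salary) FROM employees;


Salaries: 30000, 70000, 40000, 40000, 70000, 100000
MIN = 30000

30000


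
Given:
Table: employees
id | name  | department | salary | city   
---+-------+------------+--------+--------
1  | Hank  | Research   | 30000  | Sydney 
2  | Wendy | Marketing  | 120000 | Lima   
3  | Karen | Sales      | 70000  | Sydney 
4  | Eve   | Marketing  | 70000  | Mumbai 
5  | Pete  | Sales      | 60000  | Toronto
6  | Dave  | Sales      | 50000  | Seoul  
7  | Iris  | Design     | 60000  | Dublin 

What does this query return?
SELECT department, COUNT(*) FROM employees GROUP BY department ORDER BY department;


Assigning each row to its department group:
  Hank -> Research
  Wendy -> Marketing
  Karen -> Sales
  Eve -> Marketing
  Pete -> Sales
  Dave -> Sales
  Iris -> Design


4 groups:
Design, 1
Marketing, 2
Research, 1
Sales, 3


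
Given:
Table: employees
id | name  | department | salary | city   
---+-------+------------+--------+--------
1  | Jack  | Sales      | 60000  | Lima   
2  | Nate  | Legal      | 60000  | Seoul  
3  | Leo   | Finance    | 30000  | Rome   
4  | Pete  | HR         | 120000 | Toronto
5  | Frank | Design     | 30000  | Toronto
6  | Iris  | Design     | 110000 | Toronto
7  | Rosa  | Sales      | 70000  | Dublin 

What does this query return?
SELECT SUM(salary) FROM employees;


SUM(salary) = 60000 + 60000 + 30000 + 120000 + 30000 + 110000 + 70000 = 480000

480000


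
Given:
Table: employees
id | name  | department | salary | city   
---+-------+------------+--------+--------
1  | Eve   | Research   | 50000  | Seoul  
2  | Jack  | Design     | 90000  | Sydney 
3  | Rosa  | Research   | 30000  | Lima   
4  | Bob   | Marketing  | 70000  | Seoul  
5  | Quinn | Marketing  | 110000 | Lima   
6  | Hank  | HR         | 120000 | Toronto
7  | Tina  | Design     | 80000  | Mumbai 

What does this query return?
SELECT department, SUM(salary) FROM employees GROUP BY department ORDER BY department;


Summing salary within each department:
  Design: 90000 + 80000 = 170000
  HR: 120000 = 120000
  Marketing: 70000 + 110000 = 180000
  Research: 50000 + 30000 = 80000


4 groups:
Design, 170000
HR, 120000
Marketing, 180000
Research, 80000


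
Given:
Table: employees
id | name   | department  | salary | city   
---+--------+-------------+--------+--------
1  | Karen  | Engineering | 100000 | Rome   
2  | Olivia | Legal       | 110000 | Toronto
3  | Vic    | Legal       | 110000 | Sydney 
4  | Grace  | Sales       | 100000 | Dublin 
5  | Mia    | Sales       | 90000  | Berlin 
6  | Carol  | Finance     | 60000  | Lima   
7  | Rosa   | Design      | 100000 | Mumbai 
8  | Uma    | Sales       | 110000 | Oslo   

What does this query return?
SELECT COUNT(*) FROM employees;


COUNT(*) counts all rows

8


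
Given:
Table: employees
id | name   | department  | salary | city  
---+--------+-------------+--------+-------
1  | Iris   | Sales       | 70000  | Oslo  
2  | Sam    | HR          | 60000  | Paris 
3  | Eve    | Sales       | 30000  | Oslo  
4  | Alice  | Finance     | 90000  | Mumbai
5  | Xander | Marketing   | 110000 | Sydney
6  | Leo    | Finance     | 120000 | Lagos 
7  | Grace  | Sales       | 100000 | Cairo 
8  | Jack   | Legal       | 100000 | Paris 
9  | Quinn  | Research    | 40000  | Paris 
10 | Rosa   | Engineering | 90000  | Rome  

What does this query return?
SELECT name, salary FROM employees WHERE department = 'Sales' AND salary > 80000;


Filtering: department = 'Sales' AND salary > 80000
Matching: 1 rows

1 rows:
Grace, 100000


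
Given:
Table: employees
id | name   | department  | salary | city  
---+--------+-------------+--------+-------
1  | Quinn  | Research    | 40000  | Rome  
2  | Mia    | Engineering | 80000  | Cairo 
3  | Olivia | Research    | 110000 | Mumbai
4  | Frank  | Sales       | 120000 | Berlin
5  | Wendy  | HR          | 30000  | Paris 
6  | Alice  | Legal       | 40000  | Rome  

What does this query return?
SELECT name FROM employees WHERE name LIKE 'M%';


LIKE 'M%' matches names starting with 'M'
Matching: 1

1 rows:
Mia


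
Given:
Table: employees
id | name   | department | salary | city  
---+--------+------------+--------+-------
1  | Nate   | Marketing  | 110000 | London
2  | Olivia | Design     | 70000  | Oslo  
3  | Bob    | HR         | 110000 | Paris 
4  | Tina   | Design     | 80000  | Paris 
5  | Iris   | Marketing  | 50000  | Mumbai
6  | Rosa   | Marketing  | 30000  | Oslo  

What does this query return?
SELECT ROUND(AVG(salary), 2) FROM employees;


SUM(salary) = 450000
COUNT = 6
ROUND(AVG, 2) = ROUND(450000 / 6, 2) = 75000.0

75000.0


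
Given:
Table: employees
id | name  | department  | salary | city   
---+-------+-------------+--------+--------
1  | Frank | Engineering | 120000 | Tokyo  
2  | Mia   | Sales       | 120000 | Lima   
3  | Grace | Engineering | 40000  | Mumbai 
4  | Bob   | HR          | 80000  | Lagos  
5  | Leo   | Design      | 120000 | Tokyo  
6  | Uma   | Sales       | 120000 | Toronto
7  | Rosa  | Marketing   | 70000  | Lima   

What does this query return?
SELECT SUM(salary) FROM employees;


SUM(salary) = 120000 + 120000 + 40000 + 80000 + 120000 + 120000 + 70000 = 670000

670000


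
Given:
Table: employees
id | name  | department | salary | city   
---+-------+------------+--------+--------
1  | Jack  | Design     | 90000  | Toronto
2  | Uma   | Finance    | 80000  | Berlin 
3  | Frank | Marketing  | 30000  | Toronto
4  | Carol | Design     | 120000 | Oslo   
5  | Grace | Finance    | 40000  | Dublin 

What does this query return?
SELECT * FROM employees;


SELECT * returns all 5 rows with all columns

5 rows:
1, Jack, Design, 90000, Toronto
2, Uma, Finance, 80000, Berlin
3, Frank, Marketing, 30000, Toronto
4, Carol, Design, 120000, Oslo
5, Grace, Finance, 40000, Dublin


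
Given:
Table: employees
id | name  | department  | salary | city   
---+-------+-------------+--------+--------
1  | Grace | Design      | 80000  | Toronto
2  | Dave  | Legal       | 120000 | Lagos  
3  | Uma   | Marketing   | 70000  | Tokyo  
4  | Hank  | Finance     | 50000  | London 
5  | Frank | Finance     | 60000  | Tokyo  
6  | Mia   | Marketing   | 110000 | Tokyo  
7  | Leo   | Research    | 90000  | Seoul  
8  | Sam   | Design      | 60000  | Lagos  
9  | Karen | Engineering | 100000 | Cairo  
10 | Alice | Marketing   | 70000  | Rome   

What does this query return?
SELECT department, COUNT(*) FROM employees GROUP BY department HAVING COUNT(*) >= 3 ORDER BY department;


Groups with count >= 3:
  Marketing: 3 -> PASS
  Design: 2 -> filtered out
  Engineering: 1 -> filtered out
  Finance: 2 -> filtered out
  Legal: 1 -> filtered out
  Research: 1 -> filtered out


1 groups:
Marketing, 3


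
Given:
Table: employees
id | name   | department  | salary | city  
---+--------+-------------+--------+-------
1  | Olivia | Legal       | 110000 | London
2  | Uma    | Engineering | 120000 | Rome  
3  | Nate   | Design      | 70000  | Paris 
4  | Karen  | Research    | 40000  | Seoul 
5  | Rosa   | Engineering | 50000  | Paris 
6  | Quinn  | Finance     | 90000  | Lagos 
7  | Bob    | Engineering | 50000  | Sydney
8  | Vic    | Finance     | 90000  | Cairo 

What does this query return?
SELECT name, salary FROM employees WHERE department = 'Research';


Filtering: department = 'Research'
Matching rows: 1

1 rows:
Karen, 40000


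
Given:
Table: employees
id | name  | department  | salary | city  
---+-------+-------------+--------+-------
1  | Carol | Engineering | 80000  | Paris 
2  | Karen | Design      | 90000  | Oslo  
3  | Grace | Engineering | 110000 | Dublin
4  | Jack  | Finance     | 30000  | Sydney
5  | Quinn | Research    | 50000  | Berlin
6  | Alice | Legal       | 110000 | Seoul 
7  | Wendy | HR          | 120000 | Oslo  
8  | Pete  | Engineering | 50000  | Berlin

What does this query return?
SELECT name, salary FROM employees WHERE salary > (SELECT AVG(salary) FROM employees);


Subquery: AVG(salary) = 80000.0
Filtering: salary > 80000.0
  Karen (90000) -> MATCH
  Grace (110000) -> MATCH
  Alice (110000) -> MATCH
  Wendy (120000) -> MATCH


4 rows:
Karen, 90000
Grace, 110000
Alice, 110000
Wendy, 120000


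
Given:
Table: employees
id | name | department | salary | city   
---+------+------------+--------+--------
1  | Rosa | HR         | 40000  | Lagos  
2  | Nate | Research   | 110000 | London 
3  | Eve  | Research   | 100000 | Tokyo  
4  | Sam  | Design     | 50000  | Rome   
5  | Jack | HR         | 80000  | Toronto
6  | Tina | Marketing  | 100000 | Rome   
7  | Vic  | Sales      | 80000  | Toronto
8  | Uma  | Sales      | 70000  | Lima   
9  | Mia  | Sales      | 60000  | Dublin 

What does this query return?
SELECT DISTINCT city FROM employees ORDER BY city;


All 'city' values (row order): Lagos, London, Tokyo, Rome, Toronto, Rome, Toronto, Lima, Dublin
Removing duplicates leaves 7 unique value(s).

7 values:
Dublin
Lagos
Lima
London
Rome
Tokyo
Toronto


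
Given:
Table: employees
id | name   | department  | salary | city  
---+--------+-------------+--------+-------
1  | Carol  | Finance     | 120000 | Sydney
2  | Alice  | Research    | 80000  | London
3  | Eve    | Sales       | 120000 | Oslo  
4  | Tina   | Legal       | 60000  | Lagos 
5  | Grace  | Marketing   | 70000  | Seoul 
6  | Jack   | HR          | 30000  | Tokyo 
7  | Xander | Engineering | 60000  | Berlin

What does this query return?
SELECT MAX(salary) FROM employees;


Salaries: 120000, 80000, 120000, 60000, 70000, 30000, 60000
MAX = 120000

120000


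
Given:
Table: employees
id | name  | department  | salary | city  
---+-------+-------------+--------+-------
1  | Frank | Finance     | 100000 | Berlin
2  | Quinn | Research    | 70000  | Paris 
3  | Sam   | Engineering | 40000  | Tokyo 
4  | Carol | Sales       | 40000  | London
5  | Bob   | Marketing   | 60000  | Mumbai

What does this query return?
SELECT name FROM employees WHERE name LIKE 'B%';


LIKE 'B%' matches names starting with 'B'
Matching: 1

1 rows:
Bob


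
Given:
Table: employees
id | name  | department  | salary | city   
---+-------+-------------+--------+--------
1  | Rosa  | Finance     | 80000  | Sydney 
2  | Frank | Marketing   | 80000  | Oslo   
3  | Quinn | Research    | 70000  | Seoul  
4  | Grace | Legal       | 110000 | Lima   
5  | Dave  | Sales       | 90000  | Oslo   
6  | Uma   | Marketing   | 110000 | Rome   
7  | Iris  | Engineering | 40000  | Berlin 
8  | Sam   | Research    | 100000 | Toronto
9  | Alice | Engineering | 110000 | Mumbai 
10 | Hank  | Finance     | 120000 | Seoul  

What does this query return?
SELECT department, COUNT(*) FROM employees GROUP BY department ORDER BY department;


Assigning each row to its department group:
  Rosa -> Finance
  Frank -> Marketing
  Quinn -> Research
  Grace -> Legal
  Dave -> Sales
  Uma -> Marketing
  Iris -> Engineering
  Sam -> Research
  Alice -> Engineering
  Hank -> Finance


6 groups:
Engineering, 2
Finance, 2
Legal, 1
Marketing, 2
Research, 2
Sales, 1


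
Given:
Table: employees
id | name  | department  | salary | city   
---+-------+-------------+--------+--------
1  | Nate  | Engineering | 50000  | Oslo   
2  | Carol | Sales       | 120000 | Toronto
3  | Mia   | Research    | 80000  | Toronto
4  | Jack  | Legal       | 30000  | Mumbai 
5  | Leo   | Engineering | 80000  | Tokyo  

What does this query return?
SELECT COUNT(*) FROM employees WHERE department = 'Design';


Counting rows where department = 'Design'


0


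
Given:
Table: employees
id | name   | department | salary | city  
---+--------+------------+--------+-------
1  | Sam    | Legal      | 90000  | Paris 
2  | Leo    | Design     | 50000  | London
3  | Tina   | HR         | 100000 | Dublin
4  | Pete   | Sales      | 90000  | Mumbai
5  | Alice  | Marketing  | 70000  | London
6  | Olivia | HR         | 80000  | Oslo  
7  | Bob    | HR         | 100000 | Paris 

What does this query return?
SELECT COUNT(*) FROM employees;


COUNT(*) counts all rows

7


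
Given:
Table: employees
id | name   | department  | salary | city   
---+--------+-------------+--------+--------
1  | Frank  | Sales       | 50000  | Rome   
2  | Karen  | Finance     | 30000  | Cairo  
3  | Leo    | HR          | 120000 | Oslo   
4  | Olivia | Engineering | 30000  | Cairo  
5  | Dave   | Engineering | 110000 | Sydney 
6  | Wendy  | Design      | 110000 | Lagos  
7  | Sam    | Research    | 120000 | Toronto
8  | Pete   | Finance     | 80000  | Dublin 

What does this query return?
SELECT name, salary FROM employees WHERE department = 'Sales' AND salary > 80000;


Filtering: department = 'Sales' AND salary > 80000
Matching: 0 rows

Empty result set (0 rows)


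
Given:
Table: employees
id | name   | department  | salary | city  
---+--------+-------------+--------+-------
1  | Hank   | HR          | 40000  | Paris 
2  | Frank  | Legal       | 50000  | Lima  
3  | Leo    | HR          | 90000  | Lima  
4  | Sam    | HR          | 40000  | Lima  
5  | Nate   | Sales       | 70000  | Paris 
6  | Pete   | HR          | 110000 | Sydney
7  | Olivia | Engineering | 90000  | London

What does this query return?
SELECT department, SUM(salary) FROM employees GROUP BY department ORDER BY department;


Summing salary within each department:
  Engineering: 90000 = 90000
  HR: 40000 + 90000 + 40000 + 110000 = 280000
  Legal: 50000 = 50000
  Sales: 70000 = 70000


4 groups:
Engineering, 90000
HR, 280000
Legal, 50000
Sales, 70000


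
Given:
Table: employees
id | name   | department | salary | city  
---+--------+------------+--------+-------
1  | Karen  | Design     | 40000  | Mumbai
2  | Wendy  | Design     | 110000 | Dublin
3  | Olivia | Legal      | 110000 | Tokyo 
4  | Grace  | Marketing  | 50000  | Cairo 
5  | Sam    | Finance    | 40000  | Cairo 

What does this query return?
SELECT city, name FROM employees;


Projecting columns: city, name

5 rows:
Mumbai, Karen
Dublin, Wendy
Tokyo, Olivia
Cairo, Grace
Cairo, Sam


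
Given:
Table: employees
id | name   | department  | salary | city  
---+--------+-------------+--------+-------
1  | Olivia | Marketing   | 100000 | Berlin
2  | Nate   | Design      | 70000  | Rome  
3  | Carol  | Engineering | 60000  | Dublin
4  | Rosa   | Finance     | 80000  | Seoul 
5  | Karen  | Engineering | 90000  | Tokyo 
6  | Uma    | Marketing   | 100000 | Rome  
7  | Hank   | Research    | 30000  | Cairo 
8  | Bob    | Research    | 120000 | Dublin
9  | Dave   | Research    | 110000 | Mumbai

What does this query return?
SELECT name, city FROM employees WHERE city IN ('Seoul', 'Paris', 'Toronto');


Filtering: city IN ('Seoul', 'Paris', 'Toronto')
Matching: 1 rows

1 rows:
Rosa, Seoul


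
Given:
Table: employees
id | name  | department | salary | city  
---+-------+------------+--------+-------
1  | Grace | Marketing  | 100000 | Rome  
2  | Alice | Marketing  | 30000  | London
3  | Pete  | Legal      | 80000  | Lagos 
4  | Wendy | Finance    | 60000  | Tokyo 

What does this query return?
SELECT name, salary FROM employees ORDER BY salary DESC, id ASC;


Sorting by salary DESC, then id ASC for ties

4 rows:
Grace, 100000
Pete, 80000
Wendy, 60000
Alice, 30000


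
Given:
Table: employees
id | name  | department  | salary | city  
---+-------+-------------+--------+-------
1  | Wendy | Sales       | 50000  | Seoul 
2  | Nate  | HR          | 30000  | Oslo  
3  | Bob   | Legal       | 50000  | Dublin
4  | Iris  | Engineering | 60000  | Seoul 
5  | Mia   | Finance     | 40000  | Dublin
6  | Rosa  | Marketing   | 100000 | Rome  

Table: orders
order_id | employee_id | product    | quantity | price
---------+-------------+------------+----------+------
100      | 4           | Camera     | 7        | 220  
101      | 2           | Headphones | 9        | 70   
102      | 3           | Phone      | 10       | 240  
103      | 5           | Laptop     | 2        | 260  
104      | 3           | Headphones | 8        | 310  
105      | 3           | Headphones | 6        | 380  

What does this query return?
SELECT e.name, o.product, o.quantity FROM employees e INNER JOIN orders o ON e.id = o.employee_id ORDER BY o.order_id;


Joining employees.id = orders.employee_id:
  employee Iris (id=4) -> order Camera
  employee Nate (id=2) -> order Headphones
  employee Bob (id=3) -> order Phone
  employee Mia (id=5) -> order Laptop
  employee Bob (id=3) -> order Headphones
  employee Bob (id=3) -> order Headphones


6 rows:
Iris, Camera, 7
Nate, Headphones, 9
Bob, Phone, 10
Mia, Laptop, 2
Bob, Headphones, 8
Bob, Headphones, 6
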